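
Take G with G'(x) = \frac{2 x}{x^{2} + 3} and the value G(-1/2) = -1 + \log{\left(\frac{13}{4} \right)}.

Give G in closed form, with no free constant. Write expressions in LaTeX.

G'(x) matches the chain-rule pattern g'(h)*h' with inner function h(x) = x^{2} + 3; substituting u = h(x) collapses the integral.
A general antiderivative is \log{\left(x^{2} + 3 \right)} + C.
The condition gives C = -1 + \log{\left(\frac{13}{4} \right)} - (\log{\left(\frac{13}{4} \right)}) = -1.
So G(x) = \log{\left(x^{2} + 3 \right)} - 1.
Check: d/dx[\log{\left(x^{2} + 3 \right)} - 1] = \frac{2 x}{x^{2} + 3} = G'(x).

G(x) = \log{\left(x^{2} + 3 \right)} - 1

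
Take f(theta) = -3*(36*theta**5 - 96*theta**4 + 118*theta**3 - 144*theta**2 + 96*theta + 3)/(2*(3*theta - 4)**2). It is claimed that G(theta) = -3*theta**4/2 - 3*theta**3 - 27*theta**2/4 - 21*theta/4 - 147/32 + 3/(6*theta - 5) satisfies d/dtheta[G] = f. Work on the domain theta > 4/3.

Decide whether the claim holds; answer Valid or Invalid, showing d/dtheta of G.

d/dtheta[G] = (-864*theta**5 + 144*theta**4 - 384*theta**3 + 1584*theta**2 - 90*theta - 597)/(144*theta**2 - 240*theta + 100)
d/dtheta[G] - f(theta) = (-11664*theta**6 + 44712*theta**5 - 62208*theta**4 + 45306*theta**3 - 33381*theta**2 + 26208*theta - 9102)/(1296*theta**4 - 5616*theta**3 + 8964*theta**2 - 6240*theta + 1600) != 0.

Invalid: d/dtheta[G] - f = (-11664*theta**6 + 44712*theta**5 - 62208*theta**4 + 45306*theta**3 - 33381*theta**2 + 26208*theta - 9102)/(1296*theta**4 - 5616*theta**3 + 8964*theta**2 - 6240*theta + 1600), which is not 0.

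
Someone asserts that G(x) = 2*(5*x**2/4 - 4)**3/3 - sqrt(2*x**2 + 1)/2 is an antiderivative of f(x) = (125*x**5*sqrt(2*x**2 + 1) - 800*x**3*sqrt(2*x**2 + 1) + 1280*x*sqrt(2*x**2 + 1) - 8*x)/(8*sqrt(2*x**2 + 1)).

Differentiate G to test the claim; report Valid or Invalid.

d/dx[G] = (125*x**5*sqrt(2*x**2 + 1) - 800*x**3*sqrt(2*x**2 + 1) + 1280*x*sqrt(2*x**2 + 1) - 16*x)/(16*sqrt(2*x**2 + 1))
d/dx[G] - f(x) = -125*x**5/16 + 50*x**3 - 80*x != 0.

Invalid: d/dx[G] - f = -125*x**5/16 + 50*x**3 - 80*x, which is not 0.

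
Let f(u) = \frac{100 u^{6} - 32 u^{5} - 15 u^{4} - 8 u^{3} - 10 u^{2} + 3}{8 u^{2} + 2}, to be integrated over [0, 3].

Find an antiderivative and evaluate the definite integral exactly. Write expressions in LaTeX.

Antiderivative: F(u) = \frac{30 u^{5} - 12 u^{4} - 20 u^{3} + 9 \operatorname{atan}{\left(2 u \right)} - 24}{12}; value = \frac{3 \operatorname{atan}{\left(6 \right)}}{4} + \frac{963}{2}

A candidate is checked by its d/du: the result must match f(u).
F(u) = \frac{30 u^{5} - 12 u^{4} - 20 u^{3} + 9 \operatorname{atan}{\left(2 u \right)} - 24}{12} is an antiderivative of f.
Check: d/du[\frac{30 u^{5} - 12 u^{4} - 20 u^{3} + 9 \operatorname{atan}{\left(2 u \right)} - 24}{12}] = \frac{100 u^{6} - 32 u^{5} - 15 u^{4} - 8 u^{3} - 10 u^{2} + 3}{8 u^{2} + 2} = f(u).
F(3) = \frac{3 \operatorname{atan}{\left(6 \right)}}{4} + \frac{959}{2}; F(0) = -2.
Integral = F(3) - F(0) = \frac{3 \operatorname{atan}{\left(6 \right)}}{4} + \frac{963}{2}.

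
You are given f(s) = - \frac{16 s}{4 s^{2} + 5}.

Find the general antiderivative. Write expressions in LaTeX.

F(s) = - 2 \log{\left(2 s^{2} + \frac{5}{2} \right)} + C

The substitution u = 2 s^{2} + \frac{5}{2} works: f is exactly (dF/du)*(du/ds) for that inner function.
Check: d/ds[- 2 \log{\left(2 s^{2} + \frac{5}{2} \right)}] = - \frac{16 s}{4 s^{2} + 5} = f(s).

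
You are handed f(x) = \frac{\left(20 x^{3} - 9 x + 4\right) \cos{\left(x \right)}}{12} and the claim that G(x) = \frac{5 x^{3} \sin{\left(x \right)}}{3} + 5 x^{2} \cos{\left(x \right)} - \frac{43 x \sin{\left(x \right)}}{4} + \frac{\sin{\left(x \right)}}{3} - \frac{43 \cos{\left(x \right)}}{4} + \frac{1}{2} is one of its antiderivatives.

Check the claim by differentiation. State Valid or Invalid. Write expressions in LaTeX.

d/dx[G] = \frac{5 x^{3} \cos{\left(x \right)}}{3} - \frac{3 x \cos{\left(x \right)}}{4} + \frac{\cos{\left(x \right)}}{3}
This equals f(x) exactly, so the claim holds.

Valid - differentiating G returns exactly f.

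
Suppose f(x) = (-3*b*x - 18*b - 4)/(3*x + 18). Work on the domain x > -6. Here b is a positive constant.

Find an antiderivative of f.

An antiderivative F(x) passes only if d/dx[F] lands on f(x) exactly.
Check: d/dx[-b*x - 4*log(x/2 + 3)/3] = (-3*b*x - 18*b - 4)/(3*x + 18) = f(x).

An antiderivative is F(x) = -b*x - 4*log(x/2 + 3)/3.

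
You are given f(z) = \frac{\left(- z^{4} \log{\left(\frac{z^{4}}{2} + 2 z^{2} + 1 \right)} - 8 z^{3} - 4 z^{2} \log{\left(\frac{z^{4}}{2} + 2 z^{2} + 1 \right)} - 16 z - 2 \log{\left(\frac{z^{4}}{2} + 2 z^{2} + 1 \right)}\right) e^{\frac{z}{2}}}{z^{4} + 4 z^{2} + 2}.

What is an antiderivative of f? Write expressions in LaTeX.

Recognize the product-rule pattern: f = u'v + uv' with u = - 2 e^{\frac{z}{2}}, v = \log{\left(\frac{z^{4}}{2} + 2 z^{2} + 1 \right)}, so integration by parts undoes it.
Check: d/dz[- 2 e^{\frac{z}{2}} \log{\left(\frac{z^{4}}{2} + 2 z^{2} + 1 \right)}] = \frac{- z^{4} e^{\frac{z}{2}} \log{\left(\frac{z^{4}}{2} + 2 z^{2} + 1 \right)} - 8 z^{3} e^{\frac{z}{2}} - 4 z^{2} e^{\frac{z}{2}} \log{\left(\frac{z^{4}}{2} + 2 z^{2} + 1 \right)} - 16 z e^{\frac{z}{2}} - 2 e^{\frac{z}{2}} \log{\left(\frac{z^{4}}{2} + 2 z^{2} + 1 \right)}}{z^{4} + 4 z^{2} + 2}, which equals f(z).

An antiderivative is F(z) = - 2 e^{\frac{z}{2}} \log{\left(\frac{z^{4}}{2} + 2 z^{2} + 1 \right)}.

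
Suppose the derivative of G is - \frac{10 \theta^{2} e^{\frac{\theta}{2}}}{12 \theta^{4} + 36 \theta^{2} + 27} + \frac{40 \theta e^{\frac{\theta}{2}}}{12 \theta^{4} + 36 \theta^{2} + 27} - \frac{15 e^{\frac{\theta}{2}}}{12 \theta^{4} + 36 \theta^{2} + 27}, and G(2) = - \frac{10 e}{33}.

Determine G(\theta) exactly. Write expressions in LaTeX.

G'(\theta) has the shape u'v + uv' for u = - \frac{10}{3 \left(2 \theta^{2} + 3\right)} and v = e^{\frac{\theta}{2}} — it is the derivative of the product u*v.
A general antiderivative is - \frac{10 e^{\frac{\theta}{2}}}{3 \left(2 \theta^{2} + 3\right)} + C.
The condition gives C = - \frac{10 e}{33} - (- \frac{10 e}{33}) = 0.
So G(\theta) = - \frac{10 e^{\frac{\theta}{2}}}{3 \left(2 \theta^{2} + 3\right)}.
Check: d/d\theta[- \frac{10 e^{\frac{\theta}{2}}}{3 \left(2 \theta^{2} + 3\right)}] = \frac{- 10 \theta^{2} e^{\frac{\theta}{2}} + 40 \theta e^{\frac{\theta}{2}} - 15 e^{\frac{\theta}{2}}}{12 \theta^{4} + 36 \theta^{2} + 27}, which equals G'(\theta).

G(\theta) = - \frac{10 e^{\frac{\theta}{2}}}{3 \left(2 \theta^{2} + 3\right)}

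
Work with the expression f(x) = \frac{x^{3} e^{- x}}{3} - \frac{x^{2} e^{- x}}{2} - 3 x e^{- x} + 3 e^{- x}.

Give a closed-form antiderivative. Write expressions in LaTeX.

Recognize the product-rule pattern: f = u'v + uv' with u = - \frac{x^{3}}{3} - \frac{x^{2}}{2} + 2 x - 1, v = e^{- x}, so integration by parts undoes it.
Check: d/dx[\frac{\left(- 2 x^{3} - 3 x^{2} + 12 x - 6\right) e^{- x}}{6}] = \frac{\left(2 x^{3} - 3 x^{2} - 18 x + 18\right) e^{- x}}{6}, which equals f(x).

An antiderivative is F(x) = \frac{\left(- 2 x^{3} - 3 x^{2} + 12 x - 6\right) e^{- x}}{6}.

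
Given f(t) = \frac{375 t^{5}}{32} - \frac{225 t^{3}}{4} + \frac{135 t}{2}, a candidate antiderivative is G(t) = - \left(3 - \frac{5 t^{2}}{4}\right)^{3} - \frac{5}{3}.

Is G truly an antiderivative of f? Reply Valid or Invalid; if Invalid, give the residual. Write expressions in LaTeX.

d/dt[G] = \frac{375 t^{5}}{32} - \frac{225 t^{3}}{4} + \frac{135 t}{2}
This equals f(t) exactly, so the claim holds.

Valid - the claim checks out under differentiation.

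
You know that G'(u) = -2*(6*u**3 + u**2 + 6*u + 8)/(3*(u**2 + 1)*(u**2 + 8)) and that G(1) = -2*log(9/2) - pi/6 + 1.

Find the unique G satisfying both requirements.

G(u) = -2*log(u**2/2 + 4) - 2*atan(u)/3 + 1

For G(u) to be correct, d/du[G] must agree with the stated G'(u) identically.
A general antiderivative is -2*log(u**2/2 + 4) - 2*atan(u)/3 + C.
The condition gives C = -2*log(9/2) - pi/6 + 1 - (-2*log(9/2) - pi/6) = 1.
So G(u) = -2*log(u**2/2 + 4) - 2*atan(u)/3 + 1.
Check: d/du[-2*log(u**2/2 + 4) - 2*atan(u)/3 + 1] = (-12*u**3 - 2*u**2 - 12*u - 16)/(3*u**4 + 27*u**2 + 24), which equals G'(u).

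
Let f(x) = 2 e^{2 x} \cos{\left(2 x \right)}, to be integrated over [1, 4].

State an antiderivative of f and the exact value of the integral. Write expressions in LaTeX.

Antiderivative: F(x) = \frac{\left(\sin{\left(2 x \right)} + \cos{\left(2 x \right)}\right) e^{2 x}}{2}; value = \frac{e^{8} \cos{\left(8 \right)}}{2} - \frac{e^{2} \sin{\left(2 \right)}}{2} - \frac{e^{2} \cos{\left(2 \right)}}{2} + \frac{e^{8} \sin{\left(8 \right)}}{2}

For F(x) to be correct the identity F'(x) - f(x) = 0 must hold.
F(x) = \frac{\left(\sin{\left(2 x \right)} + \cos{\left(2 x \right)}\right) e^{2 x}}{2} is an antiderivative of f.
Check: d/dx[\frac{\left(\sin{\left(2 x \right)} + \cos{\left(2 x \right)}\right) e^{2 x}}{2}] = 2 e^{2 x} \cos{\left(2 x \right)} = f(x).
F(4) = \frac{e^{8} \cos{\left(8 \right)}}{2} + \frac{e^{8} \sin{\left(8 \right)}}{2}; F(1) = \frac{e^{2} \cos{\left(2 \right)}}{2} + \frac{e^{2} \sin{\left(2 \right)}}{2}.
Integral = F(4) - F(1) = \frac{e^{8} \cos{\left(8 \right)}}{2} - \frac{e^{2} \sin{\left(2 \right)}}{2} - \frac{e^{2} \cos{\left(2 \right)}}{2} + \frac{e^{8} \sin{\left(8 \right)}}{2}.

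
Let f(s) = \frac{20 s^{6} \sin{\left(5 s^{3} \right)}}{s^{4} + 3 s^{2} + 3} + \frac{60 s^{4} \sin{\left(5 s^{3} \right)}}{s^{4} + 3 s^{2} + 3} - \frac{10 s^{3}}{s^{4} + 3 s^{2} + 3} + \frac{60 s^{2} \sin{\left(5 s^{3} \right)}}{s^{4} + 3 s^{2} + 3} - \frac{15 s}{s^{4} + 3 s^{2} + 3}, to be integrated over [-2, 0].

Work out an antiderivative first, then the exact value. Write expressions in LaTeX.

Antiderivative: F(s) = - \frac{5 \log{\left(\frac{s^{4}}{3} + s^{2} + 1 \right)}}{2} - \frac{4 \cos{\left(5 s^{3} \right)}}{3}; value = - \frac{5 \log{\left(2 \right)}}{2} - \frac{4}{3} + \frac{4 \cos{\left(40 \right)}}{3} + \frac{5 \log{\left(\frac{62}{3} \right)}}{2}

Integrate term by term and add the pieces.
F(s) = - \frac{5 \log{\left(\frac{s^{4}}{3} + s^{2} + 1 \right)}}{2} - \frac{4 \cos{\left(5 s^{3} \right)}}{3} is an antiderivative of f.
Check: d/ds[- \frac{5 \log{\left(\frac{s^{4}}{3} + s^{2} + 1 \right)}}{2} - \frac{4 \cos{\left(5 s^{3} \right)}}{3}] = \frac{20 s^{6} \sin{\left(5 s^{3} \right)} + 60 s^{4} \sin{\left(5 s^{3} \right)} - 10 s^{3} + 60 s^{2} \sin{\left(5 s^{3} \right)} - 15 s}{s^{4} + 3 s^{2} + 3}, which equals f(s).
F(0) = - \frac{4}{3}; F(-2) = - \frac{5 \log{\left(\frac{31}{3} \right)}}{2} - \frac{4 \cos{\left(40 \right)}}{3}.
Integral = F(0) - F(-2) = - \frac{5 \log{\left(2 \right)}}{2} - \frac{4}{3} + \frac{4 \cos{\left(40 \right)}}{3} + \frac{5 \log{\left(\frac{62}{3} \right)}}{2}.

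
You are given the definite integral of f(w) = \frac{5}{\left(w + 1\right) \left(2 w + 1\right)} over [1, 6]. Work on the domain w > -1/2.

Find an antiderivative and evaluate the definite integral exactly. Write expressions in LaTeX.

Antiderivative: F(w) = 5 \log{\left(w + \frac{1}{2} \right)} - 5 \log{\left(w + 1 \right)}; value = - 5 \log{\left(7 \right)} - 5 \log{\left(\frac{3}{2} \right)} + 5 \log{\left(2 \right)} + 5 \log{\left(\frac{13}{2} \right)}

The denominator factors as \left(w + 1\right) \left(2 w + 1\right); partial fractions split f into directly integrable pieces: \frac{10}{2 w + 1} - \frac{5}{w + 1}.
F(w) = 5 \log{\left(w + \frac{1}{2} \right)} - 5 \log{\left(w + 1 \right)} is an antiderivative of f.
Check: d/dw[5 \log{\left(w + \frac{1}{2} \right)} - 5 \log{\left(w + 1 \right)}] = \frac{5}{2 w^{2} + 3 w + 1}, which equals f(w).
F(6) = - 5 \log{\left(7 \right)} + 5 \log{\left(\frac{13}{2} \right)}; F(1) = - 5 \log{\left(2 \right)} + 5 \log{\left(\frac{3}{2} \right)}.
Integral = F(6) - F(1) = - 5 \log{\left(7 \right)} - 5 \log{\left(\frac{3}{2} \right)} + 5 \log{\left(2 \right)} + 5 \log{\left(\frac{13}{2} \right)}.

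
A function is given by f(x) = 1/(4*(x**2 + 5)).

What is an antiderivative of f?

A first test for any F(x): its x-derivative must equal f(x) identically.
Check: d/dx[sqrt(5)*atan(sqrt(5)*x/5)/20] = 1/(4*x**2 + 20), which equals f(x).

An antiderivative is F(x) = sqrt(5)*atan(sqrt(5)*x/5)/20.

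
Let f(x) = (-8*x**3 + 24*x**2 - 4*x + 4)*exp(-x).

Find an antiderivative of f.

An antiderivative is F(x) = -2*(-4*x**3 - 2*x)*exp(-x).

f has the shape u'v + uv' for u = 8*x**3 + 4*x and v = exp(-x) — it is the derivative of the product u*v.
Check: d/dx[-2*(-4*x**3 - 2*x)*exp(-x)] = (-8*x**3 + 24*x**2 - 4*x + 4)*exp(-x) = f(x).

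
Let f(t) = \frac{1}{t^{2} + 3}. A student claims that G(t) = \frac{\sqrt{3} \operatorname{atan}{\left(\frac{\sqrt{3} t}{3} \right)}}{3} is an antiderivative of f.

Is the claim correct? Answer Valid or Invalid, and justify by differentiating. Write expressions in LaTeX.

Valid: G'(t) = f(t).

d/dt[G] = \frac{1}{t^{2} + 3}
This equals f(t) exactly, so the claim holds.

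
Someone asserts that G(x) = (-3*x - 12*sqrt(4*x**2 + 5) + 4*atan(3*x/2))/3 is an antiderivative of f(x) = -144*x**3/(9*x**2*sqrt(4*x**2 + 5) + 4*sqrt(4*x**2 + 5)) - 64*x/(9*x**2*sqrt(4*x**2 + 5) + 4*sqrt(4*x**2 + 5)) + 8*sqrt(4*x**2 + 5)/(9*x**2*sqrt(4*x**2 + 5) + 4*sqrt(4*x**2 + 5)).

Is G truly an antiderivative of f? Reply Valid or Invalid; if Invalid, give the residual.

Invalid: d/dx[G] - f = -1, which is not 0.

d/dx[G] = (-144*x**3 - 9*x**2*sqrt(4*x**2 + 5) - 64*x + 4*sqrt(4*x**2 + 5))/(9*x**2*sqrt(4*x**2 + 5) + 4*sqrt(4*x**2 + 5))
d/dx[G] - f(x) = -1 != 0.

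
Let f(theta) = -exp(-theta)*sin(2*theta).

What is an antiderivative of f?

An antiderivative is F(theta) = (sin(2*theta) + 2*cos(2*theta))*exp(-theta)/5.

An antiderivative F(theta) passes only if d/dtheta[F] lands on f(theta) exactly.
Check: d/dtheta[(sin(2*theta) + 2*cos(2*theta))*exp(-theta)/5] = -exp(-theta)*sin(2*theta) = f(theta).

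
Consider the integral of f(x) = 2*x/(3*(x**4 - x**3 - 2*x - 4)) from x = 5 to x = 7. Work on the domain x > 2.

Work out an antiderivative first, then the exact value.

The denominator factors as 3*(x - 2)*(x + 1)*(x**2 + 2); partial fractions split f into directly integrable pieces: -2*(2*x + 1)/(27*(x**2 + 2)) + 2/(27*(x + 1)) + 2/(27*(x - 2)).
F(x) = -2*log(x**2 + 2)/27 + 2*log(x**2 - x - 2)/27 - sqrt(2)*atan(sqrt(2)*x/2)/27 is an antiderivative of f.
Check: d/dx[-2*log(x**2 + 2)/27 + 2*log(x**2 - x - 2)/27 - sqrt(2)*atan(sqrt(2)*x/2)/27] = 2*x/(3*x**4 - 3*x**3 - 6*x - 12), which equals f(x).
F(7) = -2*log(51)/27 - sqrt(2)*atan(7*sqrt(2)/2)/27 + 2*log(40)/27; F(5) = -2*log(27)/27 - sqrt(2)*atan(5*sqrt(2)/2)/27 + 2*log(18)/27.
Integral = F(7) - F(5) = -2*log(51)/27 - 2*log(18)/27 - sqrt(2)*atan(7*sqrt(2)/2)/27 + sqrt(2)*atan(5*sqrt(2)/2)/27 + 2*log(27)/27 + 2*log(40)/27.

Antiderivative: F(x) = -2*log(x**2 + 2)/27 + 2*log(x**2 - x - 2)/27 - sqrt(2)*atan(sqrt(2)*x/2)/27; value = -2*log(51)/27 - 2*log(18)/27 - sqrt(2)*atan(7*sqrt(2)/2)/27 + sqrt(2)*atan(5*sqrt(2)/2)/27 + 2*log(27)/27 + 2*log(40)/27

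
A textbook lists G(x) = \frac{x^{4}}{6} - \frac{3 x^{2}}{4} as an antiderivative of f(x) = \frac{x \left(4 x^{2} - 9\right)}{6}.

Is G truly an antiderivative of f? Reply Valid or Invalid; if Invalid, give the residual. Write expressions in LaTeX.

d/dx[G] = \frac{2 x^{3}}{3} - \frac{3 x}{2}
This equals f(x) exactly, so the claim holds.

Valid. The derivative of G reproduces f.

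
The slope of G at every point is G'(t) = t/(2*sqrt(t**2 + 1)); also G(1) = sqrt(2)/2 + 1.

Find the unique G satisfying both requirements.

The substitution u = t**2 + 1 works: G'(t) is exactly (dG/du)*(du/dt) for that inner function.
A general antiderivative is sqrt(t**2 + 1)/2 + C.
The condition gives C = sqrt(2)/2 + 1 - (sqrt(2)/2) = 1.
So G(t) = (sqrt(t**2 + 1) + 2)/2.
Check: d/dt[(sqrt(t**2 + 1) + 2)/2] = t/(2*sqrt(t**2 + 1)) = G'(t).

G(t) = (sqrt(t**2 + 1) + 2)/2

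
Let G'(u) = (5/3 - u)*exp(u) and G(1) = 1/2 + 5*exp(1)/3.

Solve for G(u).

G(u) = (8 - 3*u)*exp(u)/3 + 1/2

G'(u) has the shape v'r + vr' for v = 8/3 - u and r = exp(u) — it is the derivative of the product v*r.
A general antiderivative is (8 - 3*u)*exp(u)/3 + C.
The condition gives C = 1/2 + 5*exp(1)/3 - (5*exp(1)/3) = 1/2.
So G(u) = (8 - 3*u)*exp(u)/3 + 1/2.
Check: d/du[(8 - 3*u)*exp(u)/3 + 1/2] = -u*exp(u) + 5*exp(u)/3, which equals G'(u).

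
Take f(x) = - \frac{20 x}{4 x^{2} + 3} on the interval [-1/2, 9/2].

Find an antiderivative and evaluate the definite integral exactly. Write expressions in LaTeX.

Antiderivative: F(x) = - \frac{5 \log{\left(2 x^{2} + \frac{3}{2} \right)}}{2}; value = - \frac{5 \log{\left(42 \right)}}{2} + \frac{5 \log{\left(2 \right)}}{2}

f matches the chain-rule pattern g'(h)*h' with inner function h(x) = 2 x^{2} + \frac{3}{2}; substituting u = h(x) collapses the integral.
F(x) = - \frac{5 \log{\left(2 x^{2} + \frac{3}{2} \right)}}{2} is an antiderivative of f.
Check: d/dx[- \frac{5 \log{\left(2 x^{2} + \frac{3}{2} \right)}}{2}] = - \frac{20 x}{4 x^{2} + 3} = f(x).
F(9/2) = - \frac{5 \log{\left(42 \right)}}{2}; F(-1/2) = - \frac{5 \log{\left(2 \right)}}{2}.
Integral = F(9/2) - F(-1/2) = - \frac{5 \log{\left(42 \right)}}{2} + \frac{5 \log{\left(2 \right)}}{2}.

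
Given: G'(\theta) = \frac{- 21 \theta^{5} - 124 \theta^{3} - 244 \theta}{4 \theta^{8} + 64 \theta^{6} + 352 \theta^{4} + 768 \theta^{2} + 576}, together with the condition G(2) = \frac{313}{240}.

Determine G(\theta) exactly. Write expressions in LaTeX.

G(\theta) = \frac{8 \theta^{4} + 85 \theta^{2} + 158}{8 \left(\theta^{2} + 2\right) \left(\theta^{2} + 6\right)}

Any candidate G(\theta) must reproduce the stated G'(\theta) exactly.
A general antiderivative is \frac{5}{4 \left(2 \theta^{2} + 4\right)} + \frac{1}{\frac{\theta^{2}}{2} + 3} + C.
The condition gives C = \frac{313}{240} - (\frac{73}{240}) = 1.
So G(\theta) = \frac{8 \theta^{4} + 85 \theta^{2} + 158}{8 \left(\theta^{2} + 2\right) \left(\theta^{2} + 6\right)}.
Check: d/d\theta[\frac{8 \theta^{4} + 85 \theta^{2} + 158}{8 \left(\theta^{2} + 2\right) \left(\theta^{2} + 6\right)}] = \frac{- 21 \theta^{5} - 124 \theta^{3} - 244 \theta}{4 \theta^{8} + 64 \theta^{6} + 352 \theta^{4} + 768 \theta^{2} + 576} = G'(\theta).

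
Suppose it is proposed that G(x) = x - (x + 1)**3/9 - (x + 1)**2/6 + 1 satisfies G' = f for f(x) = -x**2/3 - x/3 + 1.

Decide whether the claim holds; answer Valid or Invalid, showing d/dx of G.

d/dx[G] = -x**2/3 - x + 1/3
d/dx[G] - f(x) = -2*x/3 - 2/3 != 0.

Invalid: d/dx[G] - f = -2*x/3 - 2/3, which is not 0.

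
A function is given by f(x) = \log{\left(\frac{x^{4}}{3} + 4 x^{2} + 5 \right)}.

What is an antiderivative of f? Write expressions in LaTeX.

Any candidate F(x) must reproduce f(x) exactly when differentiated.
Check: d/dx[x \log{\left(\frac{x^{4}}{3} + 4 x^{2} + 5 \right)} - 4 x + 2 \sqrt{6 - \sqrt{21}} \operatorname{atan}{\left(\frac{x}{\sqrt{6 - \sqrt{21}}} \right)} + 2 \sqrt{\sqrt{21} + 6} \operatorname{atan}{\left(\frac{x}{\sqrt{\sqrt{21} + 6}} \right)}] = \log{\left(\frac{x^{4}}{3} + 4 x^{2} + 5 \right)} = f(x).

An antiderivative is F(x) = x \log{\left(\frac{x^{4}}{3} + 4 x^{2} + 5 \right)} - 4 x + 2 \sqrt{6 - \sqrt{21}} \operatorname{atan}{\left(\frac{x}{\sqrt{6 - \sqrt{21}}} \right)} + 2 \sqrt{\sqrt{21} + 6} \operatorname{atan}{\left(\frac{x}{\sqrt{\sqrt{21} + 6}} \right)}.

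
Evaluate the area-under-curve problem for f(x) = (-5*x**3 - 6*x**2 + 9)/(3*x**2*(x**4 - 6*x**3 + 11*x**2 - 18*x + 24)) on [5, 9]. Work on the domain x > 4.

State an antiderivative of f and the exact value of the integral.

Factor the denominator (3*x**2*(x - 4)*(x - 2)*(x**2 + 3)) and decompose: f = -(79*x - 45)/(399*(x**2 + 3)) + 55/(168*(x - 2)) - 407/(1824*(x - 4)) + 3/(32*x) + 1/(8*x**2); each piece integrates to a log, atan, or power term.
F(x) = 3*log(x)/32 - 407*log(x - 4)/1824 + 55*log(x - 2)/168 - 79*log(x**2 + 3)/798 + 5*sqrt(3)*atan(sqrt(3)*x/3)/133 - 1/(8*x) is an antiderivative of f.
Check: d/dx[3*log(x)/32 - 407*log(x - 4)/1824 + 55*log(x - 2)/168 - 79*log(x**2 + 3)/798 + 5*sqrt(3)*atan(sqrt(3)*x/3)/133 - 1/(8*x)] = (-5*x**3 - 6*x**2 + 9)/(3*x**6 - 18*x**5 + 33*x**4 - 54*x**3 + 72*x**2), which equals f(x).
F(9) = -79*log(84)/798 - 407*log(5)/1824 - 1/72 + 5*sqrt(3)*atan(3*sqrt(3))/133 + 3*log(9)/32 + 55*log(7)/168; F(5) = -79*log(28)/798 - 1/40 + 5*sqrt(3)*atan(5*sqrt(3)/3)/133 + 3*log(5)/32 + 55*log(3)/168.
Integral = F(9) - F(5) = -289*log(5)/912 - 79*log(84)/798 - 55*log(3)/168 - 5*sqrt(3)*atan(5*sqrt(3)/3)/133 + 1/90 + 5*sqrt(3)*atan(3*sqrt(3))/133 + 3*log(9)/32 + 79*log(28)/798 + 55*log(7)/168.

Antiderivative: F(x) = 3*log(x)/32 - 407*log(x - 4)/1824 + 55*log(x - 2)/168 - 79*log(x**2 + 3)/798 + 5*sqrt(3)*atan(sqrt(3)*x/3)/133 - 1/(8*x); value = -289*log(5)/912 - 79*log(84)/798 - 55*log(3)/168 - 5*sqrt(3)*atan(5*sqrt(3)/3)/133 + 1/90 + 5*sqrt(3)*atan(3*sqrt(3))/133 + 3*log(9)/32 + 79*log(28)/798 + 55*log(7)/168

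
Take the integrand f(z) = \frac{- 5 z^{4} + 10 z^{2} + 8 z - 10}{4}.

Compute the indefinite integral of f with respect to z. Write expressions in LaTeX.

An antiderivative F(z) passes only if d/dz[F] lands on f(z) exactly.
Check: d/dz[- \frac{z \left(3 z^{4} - 10 z^{2} - 12 z + 30\right)}{12}] = - \frac{5 z^{4}}{4} + \frac{5 z^{2}}{2} + 2 z - \frac{5}{2}, which equals f(z).

F(z) = - \frac{z \left(3 z^{4} - 10 z^{2} - 12 z + 30\right)}{12} + C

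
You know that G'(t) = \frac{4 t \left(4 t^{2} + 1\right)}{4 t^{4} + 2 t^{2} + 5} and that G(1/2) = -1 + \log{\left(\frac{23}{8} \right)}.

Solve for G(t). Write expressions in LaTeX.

G(t) = \log{\left(2 t^{4} + t^{2} + \frac{5}{2} \right)} - 1

The substitution u = 2 t^{4} + t^{2} + \frac{5}{2} works: G'(t) is exactly (dG/du)*(du/dt) for that inner function.
A general antiderivative is \log{\left(2 t^{4} + t^{2} + \frac{5}{2} \right)} + C.
The condition gives C = -1 + \log{\left(\frac{23}{8} \right)} - (\log{\left(\frac{23}{8} \right)}) = -1.
So G(t) = \log{\left(2 t^{4} + t^{2} + \frac{5}{2} \right)} - 1.
Check: d/dt[\log{\left(2 t^{4} + t^{2} + \frac{5}{2} \right)} - 1] = \frac{16 t^{3} + 4 t}{4 t^{4} + 2 t^{2} + 5}, which equals G'(t).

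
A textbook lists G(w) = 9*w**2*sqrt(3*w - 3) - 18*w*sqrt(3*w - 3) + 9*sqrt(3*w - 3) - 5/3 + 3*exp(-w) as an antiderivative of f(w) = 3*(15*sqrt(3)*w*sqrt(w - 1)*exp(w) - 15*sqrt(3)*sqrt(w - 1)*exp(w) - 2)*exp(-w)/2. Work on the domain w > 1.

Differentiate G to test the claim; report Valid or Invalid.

Valid - the claim checks out under differentiation.

d/dw[G] = (45*sqrt(3)*w**2*exp(w) - 90*sqrt(3)*w*exp(w) - 6*sqrt(w - 1) + 45*sqrt(3)*exp(w))*exp(-w)/(2*sqrt(w - 1))
This equals f(w) exactly, so the claim holds.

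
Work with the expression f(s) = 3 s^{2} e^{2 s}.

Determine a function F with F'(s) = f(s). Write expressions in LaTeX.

f has the shape u'v + uv' for u = \frac{3 s^{2}}{2} - \frac{3 s}{2} + \frac{3}{4} and v = e^{2 s} — it is the derivative of the product u*v.
Check: d/ds[\frac{3 s^{2} e^{2 s}}{2} - \frac{3 s e^{2 s}}{2} + \frac{3 e^{2 s}}{4}] = 3 s^{2} e^{2 s} = f(s).

An antiderivative is F(s) = \frac{3 s^{2} e^{2 s}}{2} - \frac{3 s e^{2 s}}{2} + \frac{3 e^{2 s}}{4}.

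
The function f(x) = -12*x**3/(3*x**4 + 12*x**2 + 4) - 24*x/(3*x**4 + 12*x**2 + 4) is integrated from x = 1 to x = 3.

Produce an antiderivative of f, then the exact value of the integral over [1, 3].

Antiderivative: F(x) = -log(x**4 + 4*x**2 + 4/3); value = -log(355/3) + log(19/3)

The substitution u = x**4 + 4*x**2 + 4/3 works: f is exactly (dF/du)*(du/dx) for that inner function.
F(x) = -log(x**4 + 4*x**2 + 4/3) is an antiderivative of f.
Check: d/dx[-log(x**4 + 4*x**2 + 4/3)] = (-12*x**3 - 24*x)/(3*x**4 + 12*x**2 + 4), which equals f(x).
F(3) = -log(355/3); F(1) = -log(19/3).
Integral = F(3) - F(1) = -log(355/3) + log(19/3).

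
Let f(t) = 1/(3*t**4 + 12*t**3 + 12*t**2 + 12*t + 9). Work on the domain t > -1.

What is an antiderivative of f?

An antiderivative is F(t) = log(t + 1)/12 - log(t + 3)/60 - log(t**2 + 1)/30 + atan(t)/30.

Factor the denominator (3*(t + 1)*(t + 3)*(t**2 + 1)) and decompose: f = -(2*t - 1)/(30*(t**2 + 1)) - 1/(60*(t + 3)) + 1/(12*(t + 1)); each piece integrates to a log, atan, or power term.
Check: d/dt[log(t + 1)/12 - log(t + 3)/60 - log(t**2 + 1)/30 + atan(t)/30] = 1/(3*t**4 + 12*t**3 + 12*t**2 + 12*t + 9) = f(t).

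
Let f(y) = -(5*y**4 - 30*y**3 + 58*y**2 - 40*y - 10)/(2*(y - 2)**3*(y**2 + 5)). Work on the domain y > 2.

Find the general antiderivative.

Since d/dy undoes antidifferentiation here, F'(y) = f(y) is required of F(y).
Check: d/dy[-5*log(y**2/2 + 5/2)/4 - 2/(2*y - 4)**2] = (-5*y**4 + 30*y**3 - 58*y**2 + 40*y + 10)/(2*y**5 - 12*y**4 + 34*y**3 - 76*y**2 + 120*y - 80), which equals f(y).

F(y) = -5*log(y**2/2 + 5/2)/4 - 2/(2*y - 4)**2 + C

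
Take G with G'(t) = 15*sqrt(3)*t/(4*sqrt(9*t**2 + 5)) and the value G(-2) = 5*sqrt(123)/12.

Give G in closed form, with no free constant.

G'(t) matches the chain-rule pattern g'(h)*h' with inner function h(t) = 3*t**2 + 5/3; substituting u = h(t) collapses the integral.
A general antiderivative is 5*sqrt(3*t**2 + 5/3)/4 + C.
The condition gives C = 5*sqrt(123)/12 - (5*sqrt(123)/12) = 0.
So G(t) = 5*sqrt(3*t**2 + 5/3)/4.
Check: d/dt[5*sqrt(3*t**2 + 5/3)/4] = 15*sqrt(3)*t/(4*sqrt(9*t**2 + 5)) = G'(t).

G(t) = 5*sqrt(3*t**2 + 5/3)/4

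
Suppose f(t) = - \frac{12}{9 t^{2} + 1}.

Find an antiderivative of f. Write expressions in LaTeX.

An antiderivative is F(t) = - 4 \operatorname{atan}{\left(3 t \right)}.

Check any antiderivative F(t) by computing F'(t) and comparing it with f(t).
Check: d/dt[- 4 \operatorname{atan}{\left(3 t \right)}] = - \frac{12}{9 t^{2} + 1} = f(t).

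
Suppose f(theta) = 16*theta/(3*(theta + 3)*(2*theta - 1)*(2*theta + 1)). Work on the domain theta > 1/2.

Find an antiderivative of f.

Factor the denominator (3*(theta + 3)*(2*theta - 1)*(2*theta + 1)) and decompose: f = 8/(15*(2*theta + 1)) + 8/(21*(2*theta - 1)) - 16/(35*(theta + 3)); each piece integrates to a log, atan, or power term.
Check: d/dtheta[4*log(theta - 1/2)/21 + 4*log(theta + 1/2)/15 - 16*log(theta + 3)/35] = 16*theta/(12*theta**3 + 36*theta**2 - 3*theta - 9), which equals f(theta).

An antiderivative is F(theta) = 4*log(theta - 1/2)/21 + 4*log(theta + 1/2)/15 - 16*log(theta + 3)/35.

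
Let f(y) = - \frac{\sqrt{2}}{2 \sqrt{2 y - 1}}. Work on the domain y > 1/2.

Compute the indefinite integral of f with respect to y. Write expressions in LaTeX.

F(y) = - \sqrt{y - \frac{1}{2}} + C

A candidate is checked by its d/dy: the result must match f(y).
Check: d/dy[- \sqrt{y - \frac{1}{2}}] = - \frac{\sqrt{2}}{2 \sqrt{2 y - 1}} = f(y).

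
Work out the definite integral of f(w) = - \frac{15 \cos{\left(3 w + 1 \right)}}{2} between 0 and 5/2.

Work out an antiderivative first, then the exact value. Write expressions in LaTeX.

Antiderivative: F(w) = - \frac{5 \sin{\left(3 w + 1 \right)}}{2}; value = - \frac{5 \sin{\left(\frac{17}{2} \right)}}{2} + \frac{5 \sin{\left(1 \right)}}{2}

Recover f(w) by differentiating a candidate F(w); any mismatch rules it out.
F(w) = - \frac{5 \sin{\left(3 w + 1 \right)}}{2} is an antiderivative of f.
Check: d/dw[- \frac{5 \sin{\left(3 w + 1 \right)}}{2}] = - \frac{15 \cos{\left(3 w + 1 \right)}}{2} = f(w).
F(5/2) = - \frac{5 \sin{\left(\frac{17}{2} \right)}}{2}; F(0) = - \frac{5 \sin{\left(1 \right)}}{2}.
Integral = F(5/2) - F(0) = - \frac{5 \sin{\left(\frac{17}{2} \right)}}{2} + \frac{5 \sin{\left(1 \right)}}{2}.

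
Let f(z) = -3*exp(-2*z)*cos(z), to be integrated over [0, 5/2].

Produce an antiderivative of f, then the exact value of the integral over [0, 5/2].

Antiderivative: F(z) = -3*exp(-2*z)*sin(z)/5 + 6*exp(-2*z)*cos(z)/5; value = -6/5 + 6*exp(-5)*cos(5/2)/5 - 3*exp(-5)*sin(5/2)/5

Check any antiderivative F(z) by computing F'(z) and comparing it with f(z).
F(z) = -3*exp(-2*z)*sin(z)/5 + 6*exp(-2*z)*cos(z)/5 is an antiderivative of f.
Check: d/dz[-3*exp(-2*z)*sin(z)/5 + 6*exp(-2*z)*cos(z)/5] = -3*exp(-2*z)*cos(z) = f(z).
F(5/2) = 6*exp(-5)*cos(5/2)/5 - 3*exp(-5)*sin(5/2)/5; F(0) = 6/5.
Integral = F(5/2) - F(0) = -6/5 + 6*exp(-5)*cos(5/2)/5 - 3*exp(-5)*sin(5/2)/5.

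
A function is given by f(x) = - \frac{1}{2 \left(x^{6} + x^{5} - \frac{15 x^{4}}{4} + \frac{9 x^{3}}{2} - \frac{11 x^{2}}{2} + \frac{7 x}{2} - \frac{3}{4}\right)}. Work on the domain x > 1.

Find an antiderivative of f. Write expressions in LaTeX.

An antiderivative is F(x) = - \frac{2450 x \log{\left(x - 1 \right)} - 2048 x \log{\left(x - \frac{1}{2} \right)} - 10 x \log{\left(x + 3 \right)} - 196 x \log{\left(x^{2} + 1 \right)} + 784 x \operatorname{atan}{\left(x \right)} - 1225 \log{\left(x - 1 \right)} + 1024 \log{\left(x - \frac{1}{2} \right)} + 5 \log{\left(x + 3 \right)} + 98 \log{\left(x^{2} + 1 \right)} - 392 \operatorname{atan}{\left(x \right)} + 2240}{4900 \left(2 x - 1\right)}.

The denominator factors as \left(x - 1\right) \left(x + 3\right) \left(2 x - 1\right)^{2} \left(x^{2} + 1\right); partial fractions split f into directly integrable pieces: \frac{x - 2}{25 \left(x^{2} + 1\right)} + \frac{512}{1225 \left(2 x - 1\right)} + \frac{32}{35 \left(2 x - 1\right)^{2}} + \frac{1}{980 \left(x + 3\right)} - \frac{1}{4 \left(x - 1\right)}.
Check: d/dx[- \frac{2450 x \log{\left(x - 1 \right)} - 2048 x \log{\left(x - \frac{1}{2} \right)} - 10 x \log{\left(x + 3 \right)} - 196 x \log{\left(x^{2} + 1 \right)} + 784 x \operatorname{atan}{\left(x \right)} - 1225 \log{\left(x - 1 \right)} + 1024 \log{\left(x - \frac{1}{2} \right)} + 5 \log{\left(x + 3 \right)} + 98 \log{\left(x^{2} + 1 \right)} - 392 \operatorname{atan}{\left(x \right)} + 2240}{4900 \left(2 x - 1\right)}] = - \frac{2}{4 x^{6} + 4 x^{5} - 15 x^{4} + 18 x^{3} - 22 x^{2} + 14 x - 3}, which equals f(x).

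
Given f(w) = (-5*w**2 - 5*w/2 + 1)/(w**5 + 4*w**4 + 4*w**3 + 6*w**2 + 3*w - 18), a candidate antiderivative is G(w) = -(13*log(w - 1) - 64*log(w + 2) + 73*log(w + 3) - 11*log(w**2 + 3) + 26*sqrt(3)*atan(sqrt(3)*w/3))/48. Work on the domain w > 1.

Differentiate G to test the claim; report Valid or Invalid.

d/dw[G] = (-10*w**2 - 5*w + 2)/(w**5 + 4*w**4 + 4*w**3 + 6*w**2 + 3*w - 18)
d/dw[G] - f(w) = (-10*w**2 - 5*w + 2)/(2*w**5 + 8*w**4 + 8*w**3 + 12*w**2 + 6*w - 36) != 0.

Invalid: d/dw[G] - f = (-10*w**2 - 5*w + 2)/(2*w**5 + 8*w**4 + 8*w**3 + 12*w**2 + 6*w - 36), which is not 0.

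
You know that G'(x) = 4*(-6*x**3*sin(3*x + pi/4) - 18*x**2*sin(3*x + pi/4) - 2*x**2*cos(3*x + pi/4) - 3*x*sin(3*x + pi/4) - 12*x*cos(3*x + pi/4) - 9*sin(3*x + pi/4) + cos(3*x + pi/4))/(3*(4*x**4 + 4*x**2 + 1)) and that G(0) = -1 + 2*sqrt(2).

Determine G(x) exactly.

G(x) = 2*(x/3 + 1)*cos(3*x + pi/4)/(x**2 + 1/2) - 1

The proposed G(x) is checked by its d/dx: the result must match the given G'(x).
A general antiderivative is 2*(x/3 + 1)*cos(3*x + pi/4)/(x**2 + 1/2) + C.
The condition gives C = -1 + 2*sqrt(2) - (2*sqrt(2)) = -1.
So G(x) = 2*(x/3 + 1)*cos(3*x + pi/4)/(x**2 + 1/2) - 1.
Check: d/dx[2*(x/3 + 1)*cos(3*x + pi/4)/(x**2 + 1/2) - 1] = (-24*x**3*sin(3*x + pi/4) - 72*x**2*sin(3*x + pi/4) - 8*x**2*cos(3*x + pi/4) - 12*x*sin(3*x + pi/4) - 48*x*cos(3*x + pi/4) - 36*sin(3*x + pi/4) + 4*cos(3*x + pi/4))/(12*x**4 + 12*x**2 + 3), which equals G'(x).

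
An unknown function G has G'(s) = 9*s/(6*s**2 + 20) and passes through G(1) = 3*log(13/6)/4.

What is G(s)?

G'(s) matches the chain-rule pattern g'(h)*h' with inner function h(s) = s**2/2 + 5/3; substituting u = h(s) collapses the integral.
A general antiderivative is 3*log(s**2/2 + 5/3)/4 + C.
The condition gives C = 3*log(13/6)/4 - (3*log(13/6)/4) = 0.
So G(s) = 3*log(s**2/2 + 5/3)/4.
Check: d/ds[3*log(s**2/2 + 5/3)/4] = 9*s/(6*s**2 + 20) = G'(s).

G(s) = 3*log(s**2/2 + 5/3)/4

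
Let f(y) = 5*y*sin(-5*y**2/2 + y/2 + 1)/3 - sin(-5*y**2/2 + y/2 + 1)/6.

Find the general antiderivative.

F(y) = cos(-5*y**2/2 + y/2 + 1)/3 + C

f matches the chain-rule pattern g'(h)*h' with inner function h(y) = -5*y**2/2 + y/2 + 1; substituting u = h(y) collapses the integral.
Check: d/dy[cos(-5*y**2/2 + y/2 + 1)/3] = 5*y*sin(-5*y**2/2 + y/2 + 1)/3 - sin(-5*y**2/2 + y/2 + 1)/6 = f(y).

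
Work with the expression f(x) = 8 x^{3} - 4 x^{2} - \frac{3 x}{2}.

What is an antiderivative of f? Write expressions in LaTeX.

The integrand splits into summands that can be handled one at a time.
Check: d/dx[2 x^{4} - \frac{4 x^{3}}{3} - \frac{3 x^{2}}{4}] = 8 x^{3} - 4 x^{2} - \frac{3 x}{2} = f(x).

An antiderivative is F(x) = 2 x^{4} - \frac{4 x^{3}}{3} - \frac{3 x^{2}}{4}.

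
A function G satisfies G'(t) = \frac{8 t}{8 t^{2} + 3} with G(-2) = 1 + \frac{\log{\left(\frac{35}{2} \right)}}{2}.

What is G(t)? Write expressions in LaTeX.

The substitution u = 4 t^{2} + \frac{3}{2} works: G'(t) is exactly (dG/du)*(du/dt) for that inner function.
A general antiderivative is \frac{\log{\left(4 t^{2} + \frac{3}{2} \right)}}{2} + C.
The condition gives C = 1 + \frac{\log{\left(\frac{35}{2} \right)}}{2} - (\frac{\log{\left(\frac{35}{2} \right)}}{2}) = 1.
So G(t) = \frac{\log{\left(4 t^{2} + \frac{3}{2} \right)}}{2} + 1.
Check: d/dt[\frac{\log{\left(4 t^{2} + \frac{3}{2} \right)}}{2} + 1] = \frac{8 t}{8 t^{2} + 3} = G'(t).

G(t) = \frac{\log{\left(4 t^{2} + \frac{3}{2} \right)}}{2} + 1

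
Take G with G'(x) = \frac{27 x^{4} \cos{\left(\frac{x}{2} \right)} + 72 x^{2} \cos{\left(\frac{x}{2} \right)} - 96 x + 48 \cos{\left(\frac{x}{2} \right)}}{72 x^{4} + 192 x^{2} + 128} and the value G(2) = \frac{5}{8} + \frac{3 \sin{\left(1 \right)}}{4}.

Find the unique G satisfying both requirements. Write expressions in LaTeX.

G(x) = \frac{9 x^{2} \sin{\left(\frac{x}{2} \right)} + 6 x^{2} + 12 \sin{\left(\frac{x}{2} \right)} + 16}{4 \left(3 x^{2} + 4\right)}

Differentiate the proposed G(x) back; it has to land on the given G'(x).
A general antiderivative is \frac{3 \sin{\left(\frac{x}{2} \right)}}{4} + \frac{1}{\frac{3 x^{2}}{2} + 2} + C.
The condition gives C = \frac{5}{8} + \frac{3 \sin{\left(1 \right)}}{4} - (\frac{1}{8} + \frac{3 \sin{\left(1 \right)}}{4}) = \frac{1}{2}.
So G(x) = \frac{9 x^{2} \sin{\left(\frac{x}{2} \right)} + 6 x^{2} + 12 \sin{\left(\frac{x}{2} \right)} + 16}{4 \left(3 x^{2} + 4\right)}.
Check: d/dx[\frac{9 x^{2} \sin{\left(\frac{x}{2} \right)} + 6 x^{2} + 12 \sin{\left(\frac{x}{2} \right)} + 16}{4 \left(3 x^{2} + 4\right)}] = \frac{27 x^{4} \cos{\left(\frac{x}{2} \right)} + 72 x^{2} \cos{\left(\frac{x}{2} \right)} - 96 x + 48 \cos{\left(\frac{x}{2} \right)}}{72 x^{4} + 192 x^{2} + 128} = G'(x).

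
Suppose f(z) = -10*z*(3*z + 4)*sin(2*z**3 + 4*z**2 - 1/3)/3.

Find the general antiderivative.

The substitution u = 2*z**3 + 4*z**2 - 1/3 works: f is exactly (dF/du)*(du/dz) for that inner function.
Check: d/dz[5*cos(2*z**3 + 4*z**2 - 1/3)/3] = -10*z**2*sin(2*z**3 + 4*z**2 - 1/3) - 40*z*sin(2*z**3 + 4*z**2 - 1/3)/3, which equals f(z).

F(z) = 5*cos(2*z**3 + 4*z**2 - 1/3)/3 + C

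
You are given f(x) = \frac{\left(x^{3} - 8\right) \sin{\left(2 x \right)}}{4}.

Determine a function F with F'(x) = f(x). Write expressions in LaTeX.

An antiderivative is F(x) = - \frac{x^{3} \cos{\left(2 x \right)}}{8} + \frac{3 x^{2} \sin{\left(2 x \right)}}{16} + \frac{3 x \cos{\left(2 x \right)}}{16} - \frac{3 \sin{\left(2 x \right)}}{32} + \cos{\left(2 x \right)}.

Whatever form F(x) takes, F'(x) = f(x) is non-negotiable.
Check: d/dx[- \frac{x^{3} \cos{\left(2 x \right)}}{8} + \frac{3 x^{2} \sin{\left(2 x \right)}}{16} + \frac{3 x \cos{\left(2 x \right)}}{16} - \frac{3 \sin{\left(2 x \right)}}{32} + \cos{\left(2 x \right)}] = \frac{x^{3} \sin{\left(2 x \right)}}{4} - 2 \sin{\left(2 x \right)}, which equals f(x).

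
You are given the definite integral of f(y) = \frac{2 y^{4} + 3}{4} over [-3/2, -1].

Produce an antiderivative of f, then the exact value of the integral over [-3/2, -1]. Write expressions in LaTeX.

Antiderivative: F(y) = \frac{y \left(2 y^{4} + 15\right)}{20}; value = \frac{331}{320}

Check any antiderivative F(y) by computing F'(y) and comparing it with f(y).
F(y) = \frac{y \left(2 y^{4} + 15\right)}{20} is an antiderivative of f.
Check: d/dy[\frac{y \left(2 y^{4} + 15\right)}{20}] = \frac{y^{4}}{2} + \frac{3}{4}, which equals f(y).
F(-1) = - \frac{17}{20}; F(-3/2) = - \frac{603}{320}.
Integral = F(-1) - F(-3/2) = \frac{331}{320}.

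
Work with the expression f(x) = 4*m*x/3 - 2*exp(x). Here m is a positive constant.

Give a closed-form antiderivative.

An antiderivative is F(x) = 2*m*x**2/3 - 2*exp(x).

Integrate term by term and add the pieces.
Check: d/dx[2*m*x**2/3 - 2*exp(x)] = 4*m*x/3 - 2*exp(x) = f(x).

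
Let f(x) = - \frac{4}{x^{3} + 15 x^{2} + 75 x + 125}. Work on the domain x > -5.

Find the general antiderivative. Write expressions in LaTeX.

A candidate is checked by its d/dx: the result must match f(x).
Check: d/dx[\frac{2}{x^{2} + 10 x + 25}] = - \frac{4}{x^{3} + 15 x^{2} + 75 x + 125} = f(x).

F(x) = \frac{2}{x^{2} + 10 x + 25} + C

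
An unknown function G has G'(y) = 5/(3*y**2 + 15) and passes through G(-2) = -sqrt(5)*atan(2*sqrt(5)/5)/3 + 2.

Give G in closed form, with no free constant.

G(y) = sqrt(5)*atan(sqrt(5)*y/5)/3 + 2

Differentiate the proposed G(y) back; it has to land on the given G'(y).
A general antiderivative is sqrt(5)*atan(sqrt(5)*y/5)/3 + C.
The condition gives C = -sqrt(5)*atan(2*sqrt(5)/5)/3 + 2 - (-sqrt(5)*atan(2*sqrt(5)/5)/3) = 2.
So G(y) = sqrt(5)*atan(sqrt(5)*y/5)/3 + 2.
Check: d/dy[sqrt(5)*atan(sqrt(5)*y/5)/3 + 2] = 5/(3*y**2 + 15) = G'(y).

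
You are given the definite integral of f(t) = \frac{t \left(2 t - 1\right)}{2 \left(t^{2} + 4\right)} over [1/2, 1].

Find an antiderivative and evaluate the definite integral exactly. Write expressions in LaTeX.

Antiderivative: F(t) = \frac{4 t - \log{\left(t^{2} + 4 \right)} - 8 \operatorname{atan}{\left(\frac{t}{2} \right)}}{4}; value = - 2 \operatorname{atan}{\left(\frac{1}{2} \right)} - \frac{\log{\left(5 \right)}}{4} + \frac{\log{\left(\frac{17}{4} \right)}}{4} + 2 \operatorname{atan}{\left(\frac{1}{4} \right)} + \frac{1}{2}

An antiderivative F(t) passes only if d/dt[F] lands on f(t) exactly.
F(t) = \frac{4 t - \log{\left(t^{2} + 4 \right)} - 8 \operatorname{atan}{\left(\frac{t}{2} \right)}}{4} is an antiderivative of f.
Check: d/dt[\frac{4 t - \log{\left(t^{2} + 4 \right)} - 8 \operatorname{atan}{\left(\frac{t}{2} \right)}}{4}] = \frac{2 t^{2} - t}{2 t^{2} + 8}, which equals f(t).
F(1) = - 2 \operatorname{atan}{\left(\frac{1}{2} \right)} - \frac{\log{\left(5 \right)}}{4} + 1; F(1/2) = - 2 \operatorname{atan}{\left(\frac{1}{4} \right)} - \frac{\log{\left(\frac{17}{4} \right)}}{4} + \frac{1}{2}.
Integral = F(1) - F(1/2) = - 2 \operatorname{atan}{\left(\frac{1}{2} \right)} - \frac{\log{\left(5 \right)}}{4} + \frac{\log{\left(\frac{17}{4} \right)}}{4} + 2 \operatorname{atan}{\left(\frac{1}{4} \right)} + \frac{1}{2}.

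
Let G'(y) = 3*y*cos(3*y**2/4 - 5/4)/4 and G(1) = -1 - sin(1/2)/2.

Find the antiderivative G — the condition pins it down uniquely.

The substitution u = 3*y**2/4 - 5/4 works: G'(y) is exactly (dG/du)*(du/dy) for that inner function.
A general antiderivative is sin(3*y**2/4 - 5/4)/2 + C.
The condition gives C = -1 - sin(1/2)/2 - (-sin(1/2)/2) = -1.
So G(y) = (sin(3*y**2/4 - 5/4) - 2)/2.
Check: d/dy[(sin(3*y**2/4 - 5/4) - 2)/2] = 3*y*cos(3*y**2/4 - 5/4)/4 = G'(y).

G(y) = (sin(3*y**2/4 - 5/4) - 2)/2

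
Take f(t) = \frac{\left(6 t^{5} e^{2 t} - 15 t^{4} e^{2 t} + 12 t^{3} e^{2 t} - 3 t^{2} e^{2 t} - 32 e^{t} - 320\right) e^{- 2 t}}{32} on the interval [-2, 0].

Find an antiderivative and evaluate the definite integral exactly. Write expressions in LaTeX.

A candidate is checked by its d/dt: the result must match f(t).
F(t) = - 2 \left(- \frac{t^{2}}{4} + \frac{t}{4}\right)^{3} + e^{- t} + 5 e^{- 2 t} is an antiderivative of f.
Check: d/dt[- 2 \left(- \frac{t^{2}}{4} + \frac{t}{4}\right)^{3} + e^{- t} + 5 e^{- 2 t}] = \frac{\left(6 t^{5} e^{2 t} - 15 t^{4} e^{2 t} + 12 t^{3} e^{2 t} - 3 t^{2} e^{2 t} - 32 e^{t} - 320\right) e^{- 2 t}}{32} = f(t).
F(0) = 6; F(-2) = \frac{27}{4} + e^{2} + 5 e^{4}.
Integral = F(0) - F(-2) = - 5 e^{4} - e^{2} - \frac{3}{4}.

Antiderivative: F(t) = - 2 \left(- \frac{t^{2}}{4} + \frac{t}{4}\right)^{3} + e^{- t} + 5 e^{- 2 t}; value = - 5 e^{4} - e^{2} - \frac{3}{4}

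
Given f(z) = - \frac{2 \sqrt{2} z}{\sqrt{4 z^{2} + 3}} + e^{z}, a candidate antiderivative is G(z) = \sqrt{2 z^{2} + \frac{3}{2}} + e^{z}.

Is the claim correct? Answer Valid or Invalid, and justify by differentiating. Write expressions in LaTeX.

Invalid: d/dz[G] - f = \frac{4 \sqrt{2} z}{\sqrt{4 z^{2} + 3}}, which is not 0.

d/dz[G] = \frac{2 \sqrt{2} z + \sqrt{4 z^{2} + 3} e^{z}}{\sqrt{4 z^{2} + 3}}
d/dz[G] - f(z) = \frac{4 \sqrt{2} z}{\sqrt{4 z^{2} + 3}} != 0.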